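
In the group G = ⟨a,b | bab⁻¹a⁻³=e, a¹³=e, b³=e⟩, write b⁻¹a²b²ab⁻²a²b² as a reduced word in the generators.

Multiply left to right, reducing at each step:
  (b²) · a² = a⁵b²
  (a⁵b²) · b² = a⁵b
  (a⁵b) · a = a⁸b
  (a⁸b) · b⁻² = a⁸b²
  (a⁸b²) · a² = b²
  (b²) · b² = b

Answer: b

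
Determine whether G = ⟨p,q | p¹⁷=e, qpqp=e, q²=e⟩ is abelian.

p·q = pq but q·p = p¹⁶q, so p·q ≠ q·p and G is not abelian.

Answer: No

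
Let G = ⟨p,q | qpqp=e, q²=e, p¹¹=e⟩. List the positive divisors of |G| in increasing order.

|G| = 22 = 2 · 11. By Lagrange's theorem the order of any subgroup divides 22; the divisors of 22 are 1, 2, 11, 22.

Answer: 1, 2, 11, 22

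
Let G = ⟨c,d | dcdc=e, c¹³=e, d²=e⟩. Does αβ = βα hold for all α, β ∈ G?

c·d = cd but d·c = c¹²d, so c·d ≠ d·c and G is not abelian.

Answer: No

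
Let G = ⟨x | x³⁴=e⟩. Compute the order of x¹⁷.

Compute successive powers until reaching e:
  (x¹⁷)¹ = x¹⁷, (x¹⁷)² = e.
The smallest positive k with (x¹⁷)ᵏ = e is 2.

Answer: 2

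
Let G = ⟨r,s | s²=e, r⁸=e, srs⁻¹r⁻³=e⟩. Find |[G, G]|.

G' = [G, G] is generated by all commutators. The generator-pair commutators are: [r, s] = r⁶.
The subgroup they normally generate is {e, r², r⁴, r⁶}, of order 4.
Check: |G/G'| = 16/4 = 4 is the order of the abelianisation.

Answer: 4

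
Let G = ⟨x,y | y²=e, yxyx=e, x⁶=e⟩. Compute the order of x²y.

Compute successive powers until reaching e:
  (x²y)¹ = x²y, (x²y)² = e.
The smallest positive k with (x²y)ᵏ = e is 2.

Answer: 2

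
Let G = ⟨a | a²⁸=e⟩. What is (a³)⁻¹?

The order of (a³) is 28 (smallest k with (a³)ᵏ = e), so (a³)⁻¹ = (a³)²⁷ = a²⁵.
Check: (a³) · (a²⁵) → (a³) · a²⁵ = e, giving e as required.

Answer: a²⁵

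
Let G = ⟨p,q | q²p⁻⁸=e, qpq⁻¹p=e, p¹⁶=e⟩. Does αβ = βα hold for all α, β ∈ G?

p·q = pq but q·p = p⁷q⁻¹, so p·q ≠ q·p and G is not abelian.

Answer: No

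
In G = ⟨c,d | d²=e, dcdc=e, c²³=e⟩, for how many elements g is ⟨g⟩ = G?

⟨g⟩ = G would require ord(g) = |G| = 46, but the maximum element order in G is 23 < 46. So G is not cyclic and no single element generates it: the count is 0.

Answer: 0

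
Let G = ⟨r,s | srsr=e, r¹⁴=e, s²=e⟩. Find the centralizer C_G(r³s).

⟨r³s⟩ ⊆ C_G(r³s) since powers of r³s commute with r³s; so |C_G(r³s)| ≥ |⟨r³s⟩| = 2.
By orbit–stabilizer, |C_G(r³s)| = |G| / |conj. class of r³s| = 28 / 7 = 4.
The 4 elements commuting with r³s are {e, r⁷, r³s, r¹⁰s}.

Answer: {e, r⁷, r³s, r¹⁰s}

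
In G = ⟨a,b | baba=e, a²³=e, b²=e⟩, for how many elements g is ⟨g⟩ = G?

⟨g⟩ = G would require ord(g) = |G| = 46, but the maximum element order in G is 23 < 46. So G is not cyclic and no single element generates it: the count is 0.

Answer: 0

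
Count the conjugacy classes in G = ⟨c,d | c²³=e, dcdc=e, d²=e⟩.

The conjugacy classes (representative and size) are:
  [e] (size 1), [c] (size 2), [c²¹] (size 2), [c²⁰] (size 2), [c⁴] (size 2), [c¹⁸] (size 2), [c⁶] (size 2), [c¹⁶] (size 2), [c⁸] (size 2), [c⁹] (size 2), [c¹⁰] (size 2), [c¹²] (size 2), [c¹⁸d] (size 23).
Class equation: 1 + 2 + 2 + 2 + 2 + 2 + 2 + 2 + 2 + 2 + 2 + 2 + 23 = 46 = |G|. So G has 13 conjugacy classes.

Answer: 13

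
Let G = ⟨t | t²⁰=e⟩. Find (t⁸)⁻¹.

The order of (t⁸) is 5 (smallest k with (t⁸)ᵏ = e), so (t⁸)⁻¹ = (t⁸)⁴ = t¹².
Check: (t⁸) · (t¹²) → (t⁸) · t¹² = e, giving e as required.

Answer: t¹²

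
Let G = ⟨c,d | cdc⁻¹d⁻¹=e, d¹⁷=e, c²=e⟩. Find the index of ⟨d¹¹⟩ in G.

First find ord(d¹¹) by computing successive powers:
  (d¹¹)¹ = d¹¹, (d¹¹)² = d⁵, (d¹¹)³ = d¹⁶, (d¹¹)⁴ = d¹⁰, (d¹¹)⁵ = d⁴, (d¹¹)⁶ = d¹⁵, (d¹¹)⁷ = d⁹, (d¹¹)⁸ = d³, (d¹¹)⁹ = d¹⁴, (d¹¹)¹⁰ = d⁸, (d¹¹)¹¹ = d², (d¹¹)¹² = d¹³, (d¹¹)¹³ = d⁷, (d¹¹)¹⁴ = d, (d¹¹)¹⁵ = d¹², (d¹¹)¹⁶ = d⁶, (d¹¹)¹⁷ = e.
So |⟨d¹¹⟩| = ord(d¹¹) = 17. With |G| = 34, by Lagrange [G : ⟨d¹¹⟩] = 34/17 = 2.

Answer: 2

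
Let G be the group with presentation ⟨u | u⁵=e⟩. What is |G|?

G is generated by a single element, so G is cyclic. The relator gives u⁵ = e and no smaller power is forced to be e, so the 5 powers {e, u, u², u³, u⁴} are distinct. Hence |G| = 5.

Answer: 5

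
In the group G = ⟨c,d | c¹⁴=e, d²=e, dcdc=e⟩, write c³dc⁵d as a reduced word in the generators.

Multiply left to right, reducing at each step:
  (c³) · d = c³d
  (c³d) · c⁵ = c¹²d
  (c¹²d) · d = c¹²

Answer: c¹²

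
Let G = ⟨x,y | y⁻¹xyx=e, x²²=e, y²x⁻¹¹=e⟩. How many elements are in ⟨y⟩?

|⟨y⟩| equals the order of y. Compute successive powers until reaching e:
  y¹ = y, y² = x¹¹, y³ = y⁻¹, y⁴ = e.
The smallest positive k with yᵏ = e is 4, so |⟨y⟩| = 4.

Answer: 4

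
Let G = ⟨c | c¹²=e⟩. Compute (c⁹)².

Compute successive powers of (c⁹), reducing at each step:
  (c⁹)²: (c⁹) · c⁹ = c⁶

Answer: c⁶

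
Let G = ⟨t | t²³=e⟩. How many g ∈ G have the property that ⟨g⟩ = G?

G is cyclic of order 23. An element generates G iff its order is 23, and a cyclic group of order 23 has exactly φ(23) = 22 such elements.

Answer: 22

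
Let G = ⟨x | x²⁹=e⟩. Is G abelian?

G has a single generator, so G is cyclic and hence abelian.

Answer: Yes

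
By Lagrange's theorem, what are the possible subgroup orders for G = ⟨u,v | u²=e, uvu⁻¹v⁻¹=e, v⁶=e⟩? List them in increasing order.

|G| = 12 = 2² · 3. By Lagrange's theorem the order of any subgroup divides 12; the divisors of 12 are 1, 2, 3, 4, 6, 12.

Answer: 1, 2, 3, 4, 6, 12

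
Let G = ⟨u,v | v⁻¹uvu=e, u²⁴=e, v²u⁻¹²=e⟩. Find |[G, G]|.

G' = [G, G] is generated by all commutators. The generator-pair commutators are: [u, v] = u².
The subgroup they normally generate is {e, u², u⁴, u⁶, u⁸, u¹⁰, u¹², u¹⁴, u¹⁶, u¹⁸, u²⁰, u²²}, of order 12.
Check: |G/G'| = 48/12 = 4 is the order of the abelianisation.

Answer: 12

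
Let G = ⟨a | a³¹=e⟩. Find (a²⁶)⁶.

Compute successive powers of (a²⁶), reducing at each step:
  (a²⁶)²: (a²⁶) · a²⁶ = a²¹
  (a²⁶)³: (a²¹) · a²⁶ = a¹⁶
  (a²⁶)⁴: (a¹⁶) · a²⁶ = a¹¹
  (a²⁶)⁵: (a¹¹) · a²⁶ = a⁶
  (a²⁶)⁶: (a⁶) · a²⁶ = a

Answer: a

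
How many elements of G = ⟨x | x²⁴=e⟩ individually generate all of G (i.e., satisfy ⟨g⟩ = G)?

G is cyclic of order 24. An element generates G iff its order is 24, and a cyclic group of order 24 has exactly φ(24) = 8 such elements.

Answer: 8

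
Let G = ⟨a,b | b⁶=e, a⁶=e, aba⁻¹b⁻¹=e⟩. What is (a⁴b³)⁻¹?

The order of (a⁴b³) is 6 (smallest k with (a⁴b³)ᵏ = e), so (a⁴b³)⁻¹ = (a⁴b³)⁵ = a²b³.
Check: (a⁴b³) · (a²b³) → (a⁴b³) · a² = b³;   (b³) · b³ = e, giving e as required.

Answer: a²b³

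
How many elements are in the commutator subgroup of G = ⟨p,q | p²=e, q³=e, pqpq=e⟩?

G' = [G, G] is generated by all commutators. The generator-pair commutators are: [p, q] = q.
The subgroup they normally generate is {e, q, q²}, of order 3.
Check: |G/G'| = 6/3 = 2 is the order of the abelianisation.

Answer: 3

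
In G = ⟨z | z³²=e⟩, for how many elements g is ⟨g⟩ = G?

G is cyclic of order 32. An element generates G iff its order is 32, and a cyclic group of order 32 has exactly φ(32) = 16 such elements.

Answer: 16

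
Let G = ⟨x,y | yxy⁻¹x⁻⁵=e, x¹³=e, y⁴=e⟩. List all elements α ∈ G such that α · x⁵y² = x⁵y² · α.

⟨x⁵y²⟩ ⊆ C_G(x⁵y²) since powers of x⁵y² commute with x⁵y²; so |C_G(x⁵y²)| ≥ |⟨x⁵y²⟩| = 2.
By orbit–stabilizer, |C_G(x⁵y²)| = |G| / |conj. class of x⁵y²| = 52 / 13 = 4.
The 4 elements commuting with x⁵y² are {e, x²y³, x³y, x⁵y²}.

Answer: {e, x²y³, x³y, x⁵y²}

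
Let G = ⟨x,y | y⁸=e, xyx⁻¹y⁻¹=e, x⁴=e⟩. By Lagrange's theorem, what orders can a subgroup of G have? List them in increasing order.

|G| = 32 = 2⁵. By Lagrange's theorem the order of any subgroup divides 32; the divisors of 32 are 1, 2, 4, 8, 16, 32.

Answer: 1, 2, 4, 8, 16, 32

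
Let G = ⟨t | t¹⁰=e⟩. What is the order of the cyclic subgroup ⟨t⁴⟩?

|⟨t⁴⟩| equals the order of t⁴. Compute successive powers until reaching e:
  (t⁴)¹ = t⁴, (t⁴)² = t⁸, (t⁴)³ = t², (t⁴)⁴ = t⁶, (t⁴)⁵ = e.
The smallest positive k with (t⁴)ᵏ = e is 5, so |⟨t⁴⟩| = 5.

Answer: 5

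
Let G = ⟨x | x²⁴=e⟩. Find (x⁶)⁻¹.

The order of (x⁶) is 4 (smallest k with (x⁶)ᵏ = e), so (x⁶)⁻¹ = (x⁶)³ = x¹⁸.
Check: (x⁶) · (x¹⁸) → (x⁶) · x¹⁸ = e, giving e as required.

Answer: x¹⁸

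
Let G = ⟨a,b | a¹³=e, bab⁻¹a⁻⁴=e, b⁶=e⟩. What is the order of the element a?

Compute successive powers until reaching e:
  a¹ = a, a² = a², a³ = a³, a⁴ = a⁴, a⁵ = a⁵, a⁶ = a⁶, a⁷ = a⁷, a⁸ = a⁸, a⁹ = a⁹, a¹⁰ = a¹⁰, a¹¹ = a¹¹, a¹² = a¹², a¹³ = e.
The smallest positive k with aᵏ = e is 13.

Answer: 13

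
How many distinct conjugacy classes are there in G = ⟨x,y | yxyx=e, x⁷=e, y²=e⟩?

The conjugacy classes (representative and size) are:
  [e] (size 1), [x⁶] (size 2), [x⁵] (size 2), [x⁴] (size 2), [xy] (size 7).
Class equation: 1 + 2 + 2 + 2 + 7 = 14 = |G|. So G has 5 conjugacy classes.

Answer: 5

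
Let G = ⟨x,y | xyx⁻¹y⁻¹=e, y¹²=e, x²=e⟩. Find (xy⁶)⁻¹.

The order of (xy⁶) is 2 (smallest k with (xy⁶)ᵏ = e), so (xy⁶)⁻¹ = (xy⁶)¹ = xy⁶.
Check: (xy⁶) · (xy⁶) → (xy⁶) · x = y⁶;   (y⁶) · y⁶ = e, giving e as required.

Answer: xy⁶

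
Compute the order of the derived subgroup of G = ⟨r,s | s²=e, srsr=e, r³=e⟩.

G' = [G, G] is generated by all commutators. The generator-pair commutators are: [r, s] = r².
The subgroup they normally generate is {e, r, r²}, of order 3.
Check: |G/G'| = 6/3 = 2 is the order of the abelianisation.

Answer: 3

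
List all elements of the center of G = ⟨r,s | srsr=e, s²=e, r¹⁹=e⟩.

An element z ∈ Z(G) iff z commutes with every generator.
For example e is central: e·r = r = r·e; e·s = s = s·e.
Whereas r ∉ Z(G) since r·s = rs ≠ r¹⁸s = s·r.
Checking each of the 38 elements this way gives Z(G) = {e}, of order 1.

Answer: {e}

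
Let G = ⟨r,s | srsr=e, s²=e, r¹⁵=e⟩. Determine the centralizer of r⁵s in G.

⟨r⁵s⟩ ⊆ C_G(r⁵s) since powers of r⁵s commute with r⁵s; so |C_G(r⁵s)| ≥ |⟨r⁵s⟩| = 2.
By orbit–stabilizer, |C_G(r⁵s)| = |G| / |conj. class of r⁵s| = 30 / 15 = 2.
The 2 elements commuting with r⁵s are {e, r⁵s}.

Answer: {e, r⁵s}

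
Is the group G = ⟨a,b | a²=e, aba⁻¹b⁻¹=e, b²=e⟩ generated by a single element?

|G| = 4, but the maximum element order in G is 2 < 4. No single element generates all of G, so G is not cyclic.

Answer: No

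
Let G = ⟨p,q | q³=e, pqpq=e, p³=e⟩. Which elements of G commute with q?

⟨q⟩ ⊆ C_G(q) since powers of q commute with q; so |C_G(q)| ≥ |⟨q⟩| = 3.
By orbit–stabilizer, |C_G(q)| = |G| / |conj. class of q| = 12 / 4 = 3.
The 3 elements commuting with q are {e, q, q²}.

Answer: {e, q, q²}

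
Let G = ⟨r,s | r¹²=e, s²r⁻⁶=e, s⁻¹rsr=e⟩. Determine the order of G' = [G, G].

G' = [G, G] is generated by all commutators. The generator-pair commutators are: [r, s] = r².
The subgroup they normally generate is {e, r², r⁴, r⁶, r⁸, r¹⁰}, of order 6.
Check: |G/G'| = 24/6 = 4 is the order of the abelianisation.

Answer: 6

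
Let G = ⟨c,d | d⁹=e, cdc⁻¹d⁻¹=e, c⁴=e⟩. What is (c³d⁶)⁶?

Compute successive powers of (c³d⁶), reducing at each step:
  (c³d⁶)²: (c³d⁶) · c³ = c²d⁶;   (c²d⁶) · d⁶ = c²d³
  (c³d⁶)³: (c²d³) · c³ = cd³;   (cd³) · d⁶ = c
  (c³d⁶)⁴: c · c³ = e;   e · d⁶ = d⁶
  (c³d⁶)⁵: (d⁶) · c³ = c³d⁶;   (c³d⁶) · d⁶ = c³d³
  (c³d⁶)⁶: (c³d³) · c³ = c²d³;   (c²d³) · d⁶ = c²

Answer: c²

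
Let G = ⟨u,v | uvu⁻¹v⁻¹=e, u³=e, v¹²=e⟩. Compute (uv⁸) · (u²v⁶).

Compute (uv⁸) · (u²v⁶) by multiplying left to right and reducing via the relations at each step:
  (uv⁸) · u² = v⁸
  (v⁸) · v⁶ = v²

Answer: v²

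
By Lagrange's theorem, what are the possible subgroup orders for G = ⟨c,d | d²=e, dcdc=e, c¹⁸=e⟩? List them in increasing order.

|G| = 36 = 2² · 3². By Lagrange's theorem the order of any subgroup divides 36; the divisors of 36 are 1, 2, 3, 4, 6, 9, 12, 18, 36.

Answer: 1, 2, 3, 4, 6, 9, 12, 18, 36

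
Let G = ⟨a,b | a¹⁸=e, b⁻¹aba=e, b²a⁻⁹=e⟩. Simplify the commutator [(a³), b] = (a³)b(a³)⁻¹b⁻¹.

[(a³), b] = (a³)·b·(a³)⁻¹·b⁻¹.
  (a³) · b = a³b
  (a³b) · (a¹⁵) = a⁶b
  (a⁶b) · (b⁻¹) = a⁶

Answer: a⁶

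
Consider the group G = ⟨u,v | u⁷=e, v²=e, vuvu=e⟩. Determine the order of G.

Enumerate words in the generators, reducing via the relations: the distinct elements are
  {e, u, v, uv, u², u³, u⁴, u⁵, u⁶, u²v, u³v, u⁴v, u⁵v, u⁶v}.
No further products give new elements, so |G| = 14.

Answer: 14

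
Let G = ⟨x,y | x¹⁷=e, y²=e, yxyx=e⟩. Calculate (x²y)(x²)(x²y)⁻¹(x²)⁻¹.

[(x²y), (x²)] = (x²y)·(x²)·(x²y)⁻¹·(x²)⁻¹.
  (x²y) · (x²) = y
  y · (x²y) = x¹⁵
  (x¹⁵) · (x¹⁵) = x¹³

Answer: x¹³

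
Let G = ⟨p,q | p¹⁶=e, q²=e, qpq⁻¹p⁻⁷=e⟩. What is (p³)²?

Compute successive powers of (p³), reducing at each step:
  (p³)²: (p³) · p³ = p⁶

Answer: p⁶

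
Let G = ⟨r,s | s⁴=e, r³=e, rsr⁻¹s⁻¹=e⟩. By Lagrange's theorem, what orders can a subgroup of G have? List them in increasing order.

|G| = 12 = 2² · 3. By Lagrange's theorem the order of any subgroup divides 12; the divisors of 12 are 1, 2, 3, 4, 6, 12.

Answer: 1, 2, 3, 4, 6, 12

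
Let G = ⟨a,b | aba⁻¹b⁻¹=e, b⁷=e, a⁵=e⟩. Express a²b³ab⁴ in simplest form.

Multiply left to right, reducing at each step:
  (a²) · b³ = a²b³
  (a²b³) · a = a³b³
  (a³b³) · b⁴ = a³

Answer: a³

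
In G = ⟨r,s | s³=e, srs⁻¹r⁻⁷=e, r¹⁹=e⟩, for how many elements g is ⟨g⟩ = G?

⟨g⟩ = G would require ord(g) = |G| = 57, but the maximum element order in G is 19 < 57. So G is not cyclic and no single element generates it: the count is 0.

Answer: 0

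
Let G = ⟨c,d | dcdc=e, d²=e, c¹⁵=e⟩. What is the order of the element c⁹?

Compute successive powers until reaching e:
  (c⁹)¹ = c⁹, (c⁹)² = c³, (c⁹)³ = c¹², (c⁹)⁴ = c⁶, (c⁹)⁵ = e.
The smallest positive k with (c⁹)ᵏ = e is 5.

Answer: 5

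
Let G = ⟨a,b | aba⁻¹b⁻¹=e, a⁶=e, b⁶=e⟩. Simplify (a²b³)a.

Compute (a²b³) · a by multiplying left to right and reducing via the relations at each step:
  (a²b³) · a = a³b³

Answer: a³b³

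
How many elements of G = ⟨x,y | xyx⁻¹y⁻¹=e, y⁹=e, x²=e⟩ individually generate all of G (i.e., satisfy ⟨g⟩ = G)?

G is cyclic of order 18. An element generates G iff its order is 18, and a cyclic group of order 18 has exactly φ(18) = 6 such elements.

Answer: 6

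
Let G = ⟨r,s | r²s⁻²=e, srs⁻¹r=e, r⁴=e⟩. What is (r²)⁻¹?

The order of (r²) is 2 (smallest k with (r²)ᵏ = e), so (r²)⁻¹ = (r²)¹ = r².
Check: (r²) · (r²) → (r²) · r² = e, giving e as required.

Answer: r²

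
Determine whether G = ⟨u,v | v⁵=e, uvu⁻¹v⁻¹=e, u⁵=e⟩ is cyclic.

|G| = 25, but the maximum element order in G is 5 < 25. No single element generates all of G, so G is not cyclic.

Answer: No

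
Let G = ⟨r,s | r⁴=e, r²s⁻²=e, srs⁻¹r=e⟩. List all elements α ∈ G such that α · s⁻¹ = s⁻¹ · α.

⟨s⁻¹⟩ ⊆ C_G(s⁻¹) since powers of s⁻¹ commute with s⁻¹; so |C_G(s⁻¹)| ≥ |⟨s⁻¹⟩| = 4.
By orbit–stabilizer, |C_G(s⁻¹)| = |G| / |conj. class of s⁻¹| = 8 / 2 = 4.
The 4 elements commuting with s⁻¹ are {e, r², s, s⁻¹}.

Answer: {e, r², s, s⁻¹}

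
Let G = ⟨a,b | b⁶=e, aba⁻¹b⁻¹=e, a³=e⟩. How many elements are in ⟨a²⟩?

|⟨a²⟩| equals the order of a². Compute successive powers until reaching e:
  (a²)¹ = a², (a²)² = a, (a²)³ = e.
The smallest positive k with (a²)ᵏ = e is 3, so |⟨a²⟩| = 3.

Answer: 3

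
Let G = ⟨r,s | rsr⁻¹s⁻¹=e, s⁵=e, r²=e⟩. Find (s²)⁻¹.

The order of (s²) is 5 (smallest k with (s²)ᵏ = e), so (s²)⁻¹ = (s²)⁴ = s³.
Check: (s²) · (s³) → (s²) · s³ = e, giving e as required.

Answer: s³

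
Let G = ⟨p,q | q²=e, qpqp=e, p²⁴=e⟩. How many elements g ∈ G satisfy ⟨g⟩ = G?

⟨g⟩ = G would require ord(g) = |G| = 48, but the maximum element order in G is 24 < 48. So G is not cyclic and no single element generates it: the count is 0.

Answer: 0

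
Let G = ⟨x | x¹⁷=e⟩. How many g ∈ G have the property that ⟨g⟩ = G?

G is cyclic of order 17. An element generates G iff its order is 17, and a cyclic group of order 17 has exactly φ(17) = 16 such elements.

Answer: 16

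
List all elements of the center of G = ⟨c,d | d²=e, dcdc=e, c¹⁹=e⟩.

An element z ∈ Z(G) iff z commutes with every generator.
For example e is central: e·c = c = c·e; e·d = d = d·e.
Whereas c ∉ Z(G) since c·d = cd ≠ c¹⁸d = d·c.
Checking each of the 38 elements this way gives Z(G) = {e}, of order 1.

Answer: {e}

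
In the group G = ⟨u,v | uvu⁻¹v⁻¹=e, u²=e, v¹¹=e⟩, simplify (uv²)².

Compute successive powers of (uv²), reducing at each step:
  (uv²)²: (uv²) · u = v²;   (v²) · v² = v⁴

Answer: v⁴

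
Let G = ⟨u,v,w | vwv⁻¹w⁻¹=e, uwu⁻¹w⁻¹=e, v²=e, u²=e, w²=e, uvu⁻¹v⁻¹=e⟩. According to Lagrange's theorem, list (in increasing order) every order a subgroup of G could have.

|G| = 8 = 2³. By Lagrange's theorem the order of any subgroup divides 8; the divisors of 8 are 1, 2, 4, 8.

Answer: 1, 2, 4, 8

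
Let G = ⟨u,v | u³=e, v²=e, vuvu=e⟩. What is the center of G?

An element z ∈ Z(G) iff z commutes with every generator.
For example e is central: e·u = u = u·e; e·v = v = v·e.
Whereas u ∉ Z(G) since u·v = uv ≠ u²v = v·u.
Checking each of the 6 elements this way gives Z(G) = {e}, of order 1.

Answer: {e}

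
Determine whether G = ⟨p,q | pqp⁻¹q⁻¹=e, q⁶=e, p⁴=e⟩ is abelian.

Each pair of generators commutes: p·q = pq = q·p. Since the generators pairwise commute, every element of G commutes with every other, so G is abelian.

Answer: Yes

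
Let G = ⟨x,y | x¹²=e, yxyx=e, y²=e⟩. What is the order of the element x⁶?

Compute successive powers until reaching e:
  (x⁶)¹ = x⁶, (x⁶)² = e.
The smallest positive k with (x⁶)ᵏ = e is 2.

Answer: 2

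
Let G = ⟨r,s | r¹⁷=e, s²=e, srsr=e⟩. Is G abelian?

r·s = rs but s·r = r¹⁶s, so r·s ≠ s·r and G is not abelian.

Answer: No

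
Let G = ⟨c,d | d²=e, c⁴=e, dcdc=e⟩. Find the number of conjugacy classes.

The conjugacy classes (representative and size) are:
  [e] (size 1), [c] (size 2), [c²] (size 1), [c²d] (size 2), [c³d] (size 2).
Class equation: 1 + 2 + 1 + 2 + 2 = 8 = |G|. So G has 5 conjugacy classes.

Answer: 5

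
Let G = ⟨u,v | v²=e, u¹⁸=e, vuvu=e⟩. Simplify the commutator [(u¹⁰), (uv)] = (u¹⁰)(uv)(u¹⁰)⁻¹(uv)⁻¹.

[(u¹⁰), (uv)] = (u¹⁰)·(uv)·(u¹⁰)⁻¹·(uv)⁻¹.
  (u¹⁰) · (uv) = u¹¹v
  (u¹¹v) · (u⁸) = u³v
  (u³v) · (uv) = u²

Answer: u²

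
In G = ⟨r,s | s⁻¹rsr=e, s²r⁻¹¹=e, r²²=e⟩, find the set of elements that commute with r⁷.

⟨r⁷⟩ ⊆ C_G(r⁷) since powers of r⁷ commute with r⁷; so |C_G(r⁷)| ≥ |⟨r⁷⟩| = 22.
By orbit–stabilizer, |C_G(r⁷)| = |G| / |conj. class of r⁷| = 44 / 2 = 22.
The 22 elements commuting with r⁷ are {e, r, r², r³, r⁴, r⁵, r⁶, r⁷, r⁸, r⁹, r¹⁰, r¹¹, r¹², r¹³, r¹⁴, r¹⁵, r¹⁶, r¹⁷, r¹⁸, r¹⁹, r²⁰, r²¹}.

Answer: {e, r, r², r³, r⁴, r⁵, r⁶, r⁷, r⁸, r⁹, r¹⁰, r¹¹, r¹², r¹³, r¹⁴, r¹⁵, r¹⁶, r¹⁷, r¹⁸, r¹⁹, r²⁰, r²¹}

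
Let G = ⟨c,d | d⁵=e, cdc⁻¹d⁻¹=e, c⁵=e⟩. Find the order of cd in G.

Compute successive powers until reaching e:
  (cd)¹ = cd, (cd)² = c²d², (cd)³ = c³d³, (cd)⁴ = c⁴d⁴, (cd)⁵ = e.
The smallest positive k with (cd)ᵏ = e is 5.

Answer: 5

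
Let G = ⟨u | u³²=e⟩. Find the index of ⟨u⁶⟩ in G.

First find ord(u⁶) by computing successive powers:
  (u⁶)¹ = u⁶, (u⁶)² = u¹², (u⁶)³ = u¹⁸, (u⁶)⁴ = u²⁴, (u⁶)⁵ = u³⁰, (u⁶)⁶ = u⁴, (u⁶)⁷ = u¹⁰, (u⁶)⁸ = u¹⁶, (u⁶)⁹ = u²², (u⁶)¹⁰ = u²⁸, (u⁶)¹¹ = u², (u⁶)¹² = u⁸, (u⁶)¹³ = u¹⁴, (u⁶)¹⁴ = u²⁰, (u⁶)¹⁵ = u²⁶, (u⁶)¹⁶ = e.
So |⟨u⁶⟩| = ord(u⁶) = 16. With |G| = 32, by Lagrange [G : ⟨u⁶⟩] = 32/16 = 2.

Answer: 2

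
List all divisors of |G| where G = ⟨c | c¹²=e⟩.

|G| = 12 = 2² · 3. By Lagrange's theorem the order of any subgroup divides 12; the divisors of 12 are 1, 2, 3, 4, 6, 12.

Answer: 1, 2, 3, 4, 6, 12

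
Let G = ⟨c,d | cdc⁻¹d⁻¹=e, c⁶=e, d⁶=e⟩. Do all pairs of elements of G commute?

Each pair of generators commutes: c·d = cd = d·c. Since the generators pairwise commute, every element of G commutes with every other, so G is abelian.

Answer: Yes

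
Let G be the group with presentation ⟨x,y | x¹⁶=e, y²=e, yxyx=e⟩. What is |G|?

Enumerate words in the generators, reducing via the relations: the distinct elements are
  {e, x, y, xy, x², x³, x⁴, x⁵, x⁶, x⁷, x⁸, x⁹, x²y, x³y, x¹², x¹³, x¹¹, x¹⁰, x¹⁴, x¹⁵, x⁴y, x⁵y, x⁶y, x⁷y, x⁸y, x⁹y, x¹²y, x¹³y, x¹¹y, x¹⁰y, x¹⁴y, x¹⁵y}.
No further products give new elements, so |G| = 32.

Answer: 32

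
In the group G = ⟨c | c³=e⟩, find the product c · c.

Compute c · c by multiplying left to right and reducing via the relations at each step:
  c · c = c²

Answer: c²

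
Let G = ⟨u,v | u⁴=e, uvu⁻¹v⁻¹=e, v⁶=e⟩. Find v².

Compute successive powers of v, reducing at each step:
  v²: v · v = v²

Answer: v²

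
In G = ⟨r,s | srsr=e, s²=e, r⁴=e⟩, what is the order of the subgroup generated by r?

|⟨r⟩| equals the order of r. Compute successive powers until reaching e:
  r¹ = r, r² = r², r³ = r³, r⁴ = e.
The smallest positive k with rᵏ = e is 4, so |⟨r⟩| = 4.

Answer: 4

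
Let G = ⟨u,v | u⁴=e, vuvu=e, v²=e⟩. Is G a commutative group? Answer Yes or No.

u·v = uv but v·u = u³v, so u·v ≠ v·u and G is not abelian.

Answer: No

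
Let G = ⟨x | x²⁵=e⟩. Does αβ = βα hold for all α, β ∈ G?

G has a single generator, so G is cyclic and hence abelian.

Answer: Yes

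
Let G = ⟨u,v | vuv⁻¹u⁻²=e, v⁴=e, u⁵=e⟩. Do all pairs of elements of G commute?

u·v = uv but v·u = u²v, so u·v ≠ v·u and G is not abelian.

Answer: No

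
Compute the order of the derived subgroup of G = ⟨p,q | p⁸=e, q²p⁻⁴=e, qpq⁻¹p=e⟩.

G' = [G, G] is generated by all commutators. The generator-pair commutators are: [p, q] = p².
The subgroup they normally generate is {e, p², p⁴, p⁶}, of order 4.
Check: |G/G'| = 16/4 = 4 is the order of the abelianisation.

Answer: 4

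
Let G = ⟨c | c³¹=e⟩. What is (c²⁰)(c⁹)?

Compute (c²⁰) · (c⁹) by multiplying left to right and reducing via the relations at each step:
  (c²⁰) · c⁹ = c²⁹

Answer: c²⁹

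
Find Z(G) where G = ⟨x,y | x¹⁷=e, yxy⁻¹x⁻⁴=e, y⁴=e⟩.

An element z ∈ Z(G) iff z commutes with every generator.
For example e is central: e·x = x = x·e; e·y = y = y·e.
Whereas x ∉ Z(G) since x·y = xy ≠ x⁴y = y·x.
Checking each of the 68 elements this way gives Z(G) = {e}, of order 1.

Answer: {e}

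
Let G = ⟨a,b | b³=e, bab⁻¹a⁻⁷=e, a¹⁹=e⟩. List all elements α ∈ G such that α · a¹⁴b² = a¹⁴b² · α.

⟨a¹⁴b²⟩ ⊆ C_G(a¹⁴b²) since powers of a¹⁴b² commute with a¹⁴b²; so |C_G(a¹⁴b²)| ≥ |⟨a¹⁴b²⟩| = 3.
By orbit–stabilizer, |C_G(a¹⁴b²)| = |G| / |conj. class of a¹⁴b²| = 57 / 19 = 3.
The 3 elements commuting with a¹⁴b² are {e, a¹⁶b, a¹⁴b²}.

Answer: {e, a¹⁶b, a¹⁴b²}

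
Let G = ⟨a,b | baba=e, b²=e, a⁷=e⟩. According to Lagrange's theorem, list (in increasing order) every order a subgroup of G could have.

|G| = 14 = 2 · 7. By Lagrange's theorem the order of any subgroup divides 14; the divisors of 14 are 1, 2, 7, 14.

Answer: 1, 2, 7, 14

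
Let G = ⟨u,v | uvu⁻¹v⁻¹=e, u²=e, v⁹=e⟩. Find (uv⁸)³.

Compute successive powers of (uv⁸), reducing at each step:
  (uv⁸)²: (uv⁸) · u = v⁸;   (v⁸) · v⁸ = v⁷
  (uv⁸)³: (v⁷) · u = uv⁷;   (uv⁷) · v⁸ = uv⁶

Answer: uv⁶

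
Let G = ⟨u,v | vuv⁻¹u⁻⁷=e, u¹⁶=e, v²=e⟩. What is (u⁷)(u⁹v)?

Compute (u⁷) · (u⁹v) by multiplying left to right and reducing via the relations at each step:
  (u⁷) · u⁹ = e
  e · v = v

Answer: v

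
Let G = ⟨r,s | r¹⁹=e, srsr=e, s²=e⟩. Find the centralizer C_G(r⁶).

⟨r⁶⟩ ⊆ C_G(r⁶) since powers of r⁶ commute with r⁶; so |C_G(r⁶)| ≥ |⟨r⁶⟩| = 19.
By orbit–stabilizer, |C_G(r⁶)| = |G| / |conj. class of r⁶| = 38 / 2 = 19.
The 19 elements commuting with r⁶ are {e, r, r², r³, r⁴, r⁵, r⁶, r⁷, r⁸, r⁹, r¹⁰, r¹¹, r¹², r¹³, r¹⁴, r¹⁵, r¹⁶, r¹⁷, r¹⁸}.

Answer: {e, r, r², r³, r⁴, r⁵, r⁶, r⁷, r⁸, r⁹, r¹⁰, r¹¹, r¹², r¹³, r¹⁴, r¹⁵, r¹⁶, r¹⁷, r¹⁸}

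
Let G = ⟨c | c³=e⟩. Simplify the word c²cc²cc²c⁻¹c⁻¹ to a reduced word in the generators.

Multiply left to right, reducing at each step:
  (c²) · c = e
  e · c² = c²
  (c²) · c = e
  e · c² = c²
  (c²) · c⁻¹ = c
  c · c⁻¹ = e

Answer: e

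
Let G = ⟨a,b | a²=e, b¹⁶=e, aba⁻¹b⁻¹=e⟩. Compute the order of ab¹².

Compute successive powers until reaching e:
  (ab¹²)¹ = ab¹², (ab¹²)² = b⁸, (ab¹²)³ = ab⁴, (ab¹²)⁴ = e.
The smallest positive k with (ab¹²)ᵏ = e is 4.

Answer: 4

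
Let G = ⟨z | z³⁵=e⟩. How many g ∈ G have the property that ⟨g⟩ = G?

G is cyclic of order 35. An element generates G iff its order is 35, and a cyclic group of order 35 has exactly φ(35) = 24 such elements.

Answer: 24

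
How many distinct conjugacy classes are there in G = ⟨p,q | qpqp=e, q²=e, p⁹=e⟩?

The conjugacy classes (representative and size) are:
  [e] (size 1), [p⁸] (size 2), [p⁷] (size 2), [p⁶] (size 2), [p⁵] (size 2), [p⁴q] (size 9).
Class equation: 1 + 2 + 2 + 2 + 2 + 9 = 18 = |G|. So G has 6 conjugacy classes.

Answer: 6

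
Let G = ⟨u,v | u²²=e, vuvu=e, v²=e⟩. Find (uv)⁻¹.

The order of (uv) is 2 (smallest k with (uv)ᵏ = e), so (uv)⁻¹ = (uv)¹ = uv.
Check: (uv) · (uv) → (uv) · u = v;   v · v = e, giving e as required.

Answer: uv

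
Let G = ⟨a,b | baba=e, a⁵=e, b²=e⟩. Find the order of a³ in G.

Compute successive powers until reaching e:
  (a³)¹ = a³, (a³)² = a, (a³)³ = a⁴, (a³)⁴ = a², (a³)⁵ = e.
The smallest positive k with (a³)ᵏ = e is 5.

Answer: 5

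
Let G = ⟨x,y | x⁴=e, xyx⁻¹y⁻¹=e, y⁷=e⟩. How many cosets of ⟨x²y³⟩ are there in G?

First find ord(x²y³) by computing successive powers:
  (x²y³)¹ = x²y³, (x²y³)² = y⁶, (x²y³)³ = x²y², (x²y³)⁴ = y⁵, (x²y³)⁵ = x²y, (x²y³)⁶ = y⁴, (x²y³)⁷ = x², (x²y³)⁸ = y³, (x²y³)⁹ = x²y⁶, (x²y³)¹⁰ = y², (x²y³)¹¹ = x²y⁵, (x²y³)¹² = y, (x²y³)¹³ = x²y⁴, (x²y³)¹⁴ = e.
So |⟨x²y³⟩| = ord(x²y³) = 14. With |G| = 28, by Lagrange [G : ⟨x²y³⟩] = 28/14 = 2.

Answer: 2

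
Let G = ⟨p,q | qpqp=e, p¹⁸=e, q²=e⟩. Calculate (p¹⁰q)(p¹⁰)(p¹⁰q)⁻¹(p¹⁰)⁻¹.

[(p¹⁰q), (p¹⁰)] = (p¹⁰q)·(p¹⁰)·(p¹⁰q)⁻¹·(p¹⁰)⁻¹.
  (p¹⁰q) · (p¹⁰) = q
  q · (p¹⁰q) = p⁸
  (p⁸) · (p⁸) = p¹⁶

Answer: p¹⁶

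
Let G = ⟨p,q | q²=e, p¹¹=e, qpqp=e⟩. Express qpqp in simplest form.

Multiply left to right, reducing at each step:
  q · p = p¹⁰q
  (p¹⁰q) · q = p¹⁰
  (p¹⁰) · p = e

Answer: e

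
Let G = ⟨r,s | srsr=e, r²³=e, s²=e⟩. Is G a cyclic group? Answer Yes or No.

Every cyclic group is abelian. But r·s = rs while s·r = r²²s, so r·s ≠ s·r and G is not abelian. Hence G is not cyclic.

Answer: No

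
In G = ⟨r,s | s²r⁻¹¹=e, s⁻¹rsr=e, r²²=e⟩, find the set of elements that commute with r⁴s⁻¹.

⟨r⁴s⁻¹⟩ ⊆ C_G(r⁴s⁻¹) since powers of r⁴s⁻¹ commute with r⁴s⁻¹; so |C_G(r⁴s⁻¹)| ≥ |⟨r⁴s⁻¹⟩| = 4.
By orbit–stabilizer, |C_G(r⁴s⁻¹)| = |G| / |conj. class of r⁴s⁻¹| = 44 / 11 = 4.
The 4 elements commuting with r⁴s⁻¹ are {e, r¹¹, r⁴s, r⁴s⁻¹}.

Answer: {e, r¹¹, r⁴s, r⁴s⁻¹}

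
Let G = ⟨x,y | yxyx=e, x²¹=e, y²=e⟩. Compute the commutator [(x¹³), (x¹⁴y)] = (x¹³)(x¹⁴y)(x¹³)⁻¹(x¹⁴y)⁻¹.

[(x¹³), (x¹⁴y)] = (x¹³)·(x¹⁴y)·(x¹³)⁻¹·(x¹⁴y)⁻¹.
  (x¹³) · (x¹⁴y) = x⁶y
  (x⁶y) · (x⁸) = x¹⁹y
  (x¹⁹y) · (x¹⁴y) = x⁵

Answer: x⁵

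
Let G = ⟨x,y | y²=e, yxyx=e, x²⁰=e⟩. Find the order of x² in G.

Compute successive powers until reaching e:
  (x²)¹ = x², (x²)² = x⁴, (x²)³ = x⁶, (x²)⁴ = x⁸, (x²)⁵ = x¹⁰, (x²)⁶ = x¹², (x²)⁷ = x¹⁴, (x²)⁸ = x¹⁶, (x²)⁹ = x¹⁸, (x²)¹⁰ = e.
The smallest positive k with (x²)ᵏ = e is 10.

Answer: 10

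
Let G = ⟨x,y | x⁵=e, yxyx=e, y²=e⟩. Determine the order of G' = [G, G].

G' = [G, G] is generated by all commutators. The generator-pair commutators are: [x, y] = x².
The subgroup they normally generate is {e, x, x², x³, x⁴}, of order 5.
Check: |G/G'| = 10/5 = 2 is the order of the abelianisation.

Answer: 5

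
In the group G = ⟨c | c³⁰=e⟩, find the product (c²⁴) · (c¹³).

Compute (c²⁴) · (c¹³) by multiplying left to right and reducing via the relations at each step:
  (c²⁴) · c¹³ = c⁷

Answer: c⁷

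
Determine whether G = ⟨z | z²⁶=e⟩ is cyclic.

|G| = 26. The element z has order 26 (its powers give 26 distinct elements), so ⟨z⟩ = G and G is cyclic.

Answer: Yes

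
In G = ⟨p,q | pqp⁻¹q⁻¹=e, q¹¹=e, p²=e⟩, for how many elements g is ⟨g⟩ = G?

G is cyclic of order 22. An element generates G iff its order is 22, and a cyclic group of order 22 has exactly φ(22) = 10 such elements.

Answer: 10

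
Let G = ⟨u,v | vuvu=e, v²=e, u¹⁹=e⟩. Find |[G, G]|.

G' = [G, G] is generated by all commutators. The generator-pair commutators are: [u, v] = u².
The subgroup they normally generate is {e, u, u², u³, u⁴, u⁵, u⁶, u⁷, u⁸, u⁹, u¹⁰, u¹¹, u¹², u¹³, u¹⁴, u¹⁵, u¹⁶, u¹⁷, u¹⁸}, of order 19.
Check: |G/G'| = 38/19 = 2 is the order of the abelianisation.

Answer: 19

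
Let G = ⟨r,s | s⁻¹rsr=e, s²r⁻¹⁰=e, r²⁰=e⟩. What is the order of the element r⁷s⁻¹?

Compute successive powers until reaching e:
  (r⁷s⁻¹)¹ = r⁷s⁻¹, (r⁷s⁻¹)² = r¹⁰, (r⁷s⁻¹)³ = r⁷s, (r⁷s⁻¹)⁴ = e.
The smallest positive k with (r⁷s⁻¹)ᵏ = e is 4.

Answer: 4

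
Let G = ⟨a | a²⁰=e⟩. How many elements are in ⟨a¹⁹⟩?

|⟨a¹⁹⟩| equals the order of a¹⁹. Compute successive powers until reaching e:
  (a¹⁹)¹ = a¹⁹, (a¹⁹)² = a¹⁸, (a¹⁹)³ = a¹⁷, (a¹⁹)⁴ = a¹⁶, (a¹⁹)⁵ = a¹⁵, (a¹⁹)⁶ = a¹⁴, (a¹⁹)⁷ = a¹³, (a¹⁹)⁸ = a¹², (a¹⁹)⁹ = a¹¹, (a¹⁹)¹⁰ = a¹⁰, (a¹⁹)¹¹ = a⁹, (a¹⁹)¹² = a⁸, (a¹⁹)¹³ = a⁷, (a¹⁹)¹⁴ = a⁶, (a¹⁹)¹⁵ = a⁵, (a¹⁹)¹⁶ = a⁴, (a¹⁹)¹⁷ = a³, (a¹⁹)¹⁸ = a², (a¹⁹)¹⁹ = a, (a¹⁹)²⁰ = e.
The smallest positive k with (a¹⁹)ᵏ = e is 20, so |⟨a¹⁹⟩| = 20.

Answer: 20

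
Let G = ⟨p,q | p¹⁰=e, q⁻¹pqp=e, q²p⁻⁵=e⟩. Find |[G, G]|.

G' = [G, G] is generated by all commutators. The generator-pair commutators are: [p, q] = p².
The subgroup they normally generate is {e, p², p⁴, p⁶, p⁸}, of order 5.
Check: |G/G'| = 20/5 = 4 is the order of the abelianisation.

Answer: 5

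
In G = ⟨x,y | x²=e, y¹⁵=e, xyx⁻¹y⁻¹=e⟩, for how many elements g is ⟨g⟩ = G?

G is cyclic of order 30. An element generates G iff its order is 30, and a cyclic group of order 30 has exactly φ(30) = 8 such elements.

Answer: 8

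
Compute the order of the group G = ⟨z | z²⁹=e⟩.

G is generated by a single element, so G is cyclic. The relator gives z²⁹ = e and no smaller power is forced to be e, so the 29 powers {e, z, z², z³, z⁴, z⁵, z⁶, z⁷, z⁸, z⁹, z²², z²³, z²¹, z²⁰, z²⁴, z²⁵, z²⁶, z²⁷, z²⁸, z¹², z¹³, z¹¹, z¹⁰, z¹⁴, z¹⁵, z¹⁶, z¹⁷, z¹⁸, z¹⁹} are distinct. Hence |G| = 29.

Answer: 29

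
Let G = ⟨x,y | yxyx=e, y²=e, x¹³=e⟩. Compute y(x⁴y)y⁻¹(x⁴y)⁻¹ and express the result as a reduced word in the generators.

[y, (x⁴y)] = y·(x⁴y)·y⁻¹·(x⁴y)⁻¹.
  y · (x⁴y) = x⁹
  (x⁹) · y = x⁹y
  (x⁹y) · (x⁴y) = x⁵

Answer: x⁵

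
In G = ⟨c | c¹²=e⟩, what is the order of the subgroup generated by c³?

|⟨c³⟩| equals the order of c³. Compute successive powers until reaching e:
  (c³)¹ = c³, (c³)² = c⁶, (c³)³ = c⁹, (c³)⁴ = e.
The smallest positive k with (c³)ᵏ = e is 4, so |⟨c³⟩| = 4.

Answer: 4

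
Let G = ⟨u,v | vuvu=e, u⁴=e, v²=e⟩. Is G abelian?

u·v = uv but v·u = u³v, so u·v ≠ v·u and G is not abelian.

Answer: No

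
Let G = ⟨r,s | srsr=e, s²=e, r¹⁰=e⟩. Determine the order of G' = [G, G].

G' = [G, G] is generated by all commutators. The generator-pair commutators are: [r, s] = r².
The subgroup they normally generate is {e, r², r⁴, r⁶, r⁸}, of order 5.
Check: |G/G'| = 20/5 = 4 is the order of the abelianisation.

Answer: 5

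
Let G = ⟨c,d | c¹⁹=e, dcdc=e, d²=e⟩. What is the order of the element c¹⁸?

Compute successive powers until reaching e:
  (c¹⁸)¹ = c¹⁸, (c¹⁸)² = c¹⁷, (c¹⁸)³ = c¹⁶, (c¹⁸)⁴ = c¹⁵, (c¹⁸)⁵ = c¹⁴, (c¹⁸)⁶ = c¹³, (c¹⁸)⁷ = c¹², (c¹⁸)⁸ = c¹¹, (c¹⁸)⁹ = c¹⁰, (c¹⁸)¹⁰ = c⁹, (c¹⁸)¹¹ = c⁸, (c¹⁸)¹² = c⁷, (c¹⁸)¹³ = c⁶, (c¹⁸)¹⁴ = c⁵, (c¹⁸)¹⁵ = c⁴, (c¹⁸)¹⁶ = c³, (c¹⁸)¹⁷ = c², (c¹⁸)¹⁸ = c, (c¹⁸)¹⁹ = e.
The smallest positive k with (c¹⁸)ᵏ = e is 19.

Answer: 19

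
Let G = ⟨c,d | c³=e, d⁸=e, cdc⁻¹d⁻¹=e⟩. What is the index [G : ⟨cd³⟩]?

First find ord(cd³) by computing successive powers:
  (cd³)¹ = cd³, (cd³)² = c²d⁶, (cd³)³ = d, (cd³)⁴ = cd⁴, (cd³)⁵ = c²d⁷, (cd³)⁶ = d², (cd³)⁷ = cd⁵, (cd³)⁸ = c², (cd³)⁹ = d³, (cd³)¹⁰ = cd⁶, (cd³)¹¹ = c²d, (cd³)¹² = d⁴, (cd³)¹³ = cd⁷, (cd³)¹⁴ = c²d², (cd³)¹⁵ = d⁵, (cd³)¹⁶ = c, (cd³)¹⁷ = c²d³, (cd³)¹⁸ = d⁶, (cd³)¹⁹ = cd, (cd³)²⁰ = c²d⁴, (cd³)²¹ = d⁷, (cd³)²² = cd², (cd³)²³ = c²d⁵, (cd³)²⁴ = e.
So |⟨cd³⟩| = ord(cd³) = 24. With |G| = 24, by Lagrange [G : ⟨cd³⟩] = 24/24 = 1.

Answer: 1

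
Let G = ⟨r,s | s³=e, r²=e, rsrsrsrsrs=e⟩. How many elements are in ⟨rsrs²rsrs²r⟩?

|⟨rsrs²rsrs²r⟩| equals the order of rsrs²rsrs²r. Compute successive powers until reaching e:
  (rsrs²rsrs²r)¹ = rsrs²rsrs²r, (rsrs²rsrs²r)² = e.
The smallest positive k with (rsrs²rsrs²r)ᵏ = e is 2, so |⟨rsrs²rsrs²r⟩| = 2.

Answer: 2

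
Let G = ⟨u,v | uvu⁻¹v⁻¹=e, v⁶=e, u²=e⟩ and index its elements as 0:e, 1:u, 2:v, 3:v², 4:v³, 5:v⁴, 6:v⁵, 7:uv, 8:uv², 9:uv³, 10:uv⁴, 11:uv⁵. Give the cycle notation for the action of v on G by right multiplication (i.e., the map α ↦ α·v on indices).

(0 2 3 4 5 6)(1 7 8 9 10 11)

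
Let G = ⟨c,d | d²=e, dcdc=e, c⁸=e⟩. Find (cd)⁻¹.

The order of (cd) is 2 (smallest k with (cd)ᵏ = e), so (cd)⁻¹ = (cd)¹ = cd.
Check: (cd) · (cd) → (cd) · c = d;   d · d = e, giving e as required.

Answer: cd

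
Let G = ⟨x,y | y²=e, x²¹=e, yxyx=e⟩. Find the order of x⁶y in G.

Compute successive powers until reaching e:
  (x⁶y)¹ = x⁶y, (x⁶y)² = e.
The smallest positive k with (x⁶y)ᵏ = e is 2.

Answer: 2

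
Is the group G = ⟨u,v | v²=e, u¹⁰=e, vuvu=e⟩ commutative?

u·v = uv but v·u = u⁹v, so u·v ≠ v·u and G is not abelian.

Answer: No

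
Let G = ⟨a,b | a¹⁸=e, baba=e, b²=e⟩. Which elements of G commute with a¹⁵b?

⟨a¹⁵b⟩ ⊆ C_G(a¹⁵b) since powers of a¹⁵b commute with a¹⁵b; so |C_G(a¹⁵b)| ≥ |⟨a¹⁵b⟩| = 2.
By orbit–stabilizer, |C_G(a¹⁵b)| = |G| / |conj. class of a¹⁵b| = 36 / 9 = 4.
The 4 elements commuting with a¹⁵b are {e, a⁹, a⁶b, a¹⁵b}.

Answer: {e, a⁹, a⁶b, a¹⁵b}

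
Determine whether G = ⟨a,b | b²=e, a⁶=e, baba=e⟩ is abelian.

a·b = ab but b·a = a⁵b, so a·b ≠ b·a and G is not abelian.

Answer: No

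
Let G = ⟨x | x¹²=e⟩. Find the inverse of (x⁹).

The order of (x⁹) is 4 (smallest k with (x⁹)ᵏ = e), so (x⁹)⁻¹ = (x⁹)³ = x³.
Check: (x⁹) · (x³) → (x⁹) · x³ = e, giving e as required.

Answer: x³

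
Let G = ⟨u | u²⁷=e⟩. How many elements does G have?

G is generated by a single element, so G is cyclic. The relator gives u²⁷ = e and no smaller power is forced to be e, so the 27 powers {e, u, u², u³, u⁴, u⁵, u⁶, u⁷, u⁸, u⁹, u²², u²³, u²¹, u²⁰, u²⁴, u²⁵, u²⁶, u¹², u¹³, u¹¹, u¹⁰, u¹⁴, u¹⁵, u¹⁶, u¹⁷, u¹⁸, u¹⁹} are distinct. Hence |G| = 27.

Answer: 27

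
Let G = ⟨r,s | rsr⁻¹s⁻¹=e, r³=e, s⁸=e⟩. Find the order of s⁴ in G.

Compute successive powers until reaching e:
  (s⁴)¹ = s⁴, (s⁴)² = e.
The smallest positive k with (s⁴)ᵏ = e is 2.

Answer: 2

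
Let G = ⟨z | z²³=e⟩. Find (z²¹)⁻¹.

The order of (z²¹) is 23 (smallest k with (z²¹)ᵏ = e), so (z²¹)⁻¹ = (z²¹)²² = z².
Check: (z²¹) · (z²) → (z²¹) · z² = e, giving e as required.

Answer: z²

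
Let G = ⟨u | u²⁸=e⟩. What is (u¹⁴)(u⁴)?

Compute (u¹⁴) · (u⁴) by multiplying left to right and reducing via the relations at each step:
  (u¹⁴) · u⁴ = u¹⁸

Answer: u¹⁸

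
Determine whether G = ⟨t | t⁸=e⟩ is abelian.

G has a single generator, so G is cyclic and hence abelian.

Answer: Yes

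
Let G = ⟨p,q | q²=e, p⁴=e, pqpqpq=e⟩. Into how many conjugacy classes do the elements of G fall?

The conjugacy classes (representative and size) are:
  [e] (size 1), [p³] (size 6), [p²qp²q] (size 3), [pqp³] (size 6), [qp³] (size 8).
Class equation: 1 + 6 + 3 + 6 + 8 = 24 = |G|. So G has 5 conjugacy classes.

Answer: 5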